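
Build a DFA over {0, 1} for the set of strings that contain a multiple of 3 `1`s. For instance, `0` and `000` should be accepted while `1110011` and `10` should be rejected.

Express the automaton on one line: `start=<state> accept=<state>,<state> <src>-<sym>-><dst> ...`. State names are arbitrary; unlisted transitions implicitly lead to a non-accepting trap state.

The only thing that matters is how many `1`s have appeared, reduced mod 3. Use one state per residue: S0 for 0, …, S2 for 2. Reading `1` moves to the next residue; anything else stays put. S0 is accepting.
A 3-state machine:
        0   1  
>* S0   S0  S1 
   S1   S1  S2 
   S2   S2  S0 
(> = start, * = accepting)

start=S0 accept=S0 S0-0->S0 S0-1->S1 S1-0->S1 S1-1->S2 S2-0->S2 S2-1->S0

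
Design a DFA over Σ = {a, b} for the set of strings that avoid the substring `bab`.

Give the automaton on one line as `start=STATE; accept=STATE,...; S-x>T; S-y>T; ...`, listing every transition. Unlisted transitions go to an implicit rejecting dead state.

Track partial matches of the forbidden pattern `bab`. State S3 is a dead state reached once `bab` has occurred; every other state accepts. S0 means no part of `bab` is currently matched.
A 4-state machine:
        a   b  
>* S0   S0  S1 
 * S1   S2  S1 
 * S2   S0  S3 
   S3   S3  S3 
(> = start, * = accepting)

start=S0; accept=S0,S1,S2; S0-a>S0; S0-b>S1; S1-a>S2; S1-b>S1; S2-a>S0; S2-b>S3; S3-a>S3; S3-b>S3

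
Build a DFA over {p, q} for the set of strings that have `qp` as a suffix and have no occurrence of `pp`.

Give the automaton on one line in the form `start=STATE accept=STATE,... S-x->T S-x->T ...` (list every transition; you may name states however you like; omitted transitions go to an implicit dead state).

start=s0 accept=s4 s0-p->s1 s0-q->s2 s1-p->s3 s1-q->s2 s2-p->s4 s2-q->s2 s3-p->s3 s3-q->s3 s4-p->s3 s4-q->s2

Handle the two conditions separately and then intersect. One (3 states) tracks how much of the suffix `qp` has currently been matched; the other (3 states) tracks partial matches of the forbidden pattern `pp`. Each combined state is a pair, one component from each; accept when both components accept. After merging equivalent states the machine shrinks.
        p   q  
>  s0   s1  s2 
   s1   s3  s2 
   s2   s4  s2 
   s3   s3  s3 
 * s4   s3  s2 
(> = start, * = accepting)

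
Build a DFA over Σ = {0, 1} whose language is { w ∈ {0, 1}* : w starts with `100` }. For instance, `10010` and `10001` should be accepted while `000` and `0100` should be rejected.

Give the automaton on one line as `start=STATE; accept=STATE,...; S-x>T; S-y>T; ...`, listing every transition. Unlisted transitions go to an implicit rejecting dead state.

start=q0; accept=q3; q0-0>q4; q0-1>q1; q1-0>q2; q1-1>q4; q2-0>q3; q2-1>q4; q3-0>q3; q3-1>q3; q4-0>q4; q4-1>q4

Check the first 3 symbols one by one: q0 through q2 record how many have matched `100` so far; any wrong symbol goes to the dead state q4. After all 3 match we enter the accepting sink q3.
With 5 states:
        0   1  
>  q0   q4  q1 
   q1   q2  q4 
   q2   q3  q4 
 * q3   q3  q3 
   q4   q4  q4 
(> = start, * = accepting)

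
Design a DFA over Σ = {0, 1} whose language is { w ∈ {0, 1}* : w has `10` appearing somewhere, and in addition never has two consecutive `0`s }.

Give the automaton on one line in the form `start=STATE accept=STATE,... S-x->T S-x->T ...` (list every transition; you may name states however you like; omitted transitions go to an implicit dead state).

start=S0 accept=S4,S5 S0-0->S1 S0-1->S2 S1-0->S3 S1-1->S2 S2-0->S4 S2-1->S2 S3-0->S3 S3-1->S3 S4-0->S3 S4-1->S5 S5-0->S4 S5-1->S5

Run two small machines in parallel and take their product. The first has 3 states tracking whether and how much of `10` has been seen; the second has 3 states tracking partial matches of the forbidden pattern `00`. A product state is a pair (one from each), accepting exactly when both do. Minimizing collapses redundant product states.
6 states suffice.
        0   1  
>  S0   S1  S2 
   S1   S3  S2 
   S2   S4  S2 
   S3   S3  S3 
 * S4   S3  S5 
 * S5   S4  S5 
(> = start, * = accepting)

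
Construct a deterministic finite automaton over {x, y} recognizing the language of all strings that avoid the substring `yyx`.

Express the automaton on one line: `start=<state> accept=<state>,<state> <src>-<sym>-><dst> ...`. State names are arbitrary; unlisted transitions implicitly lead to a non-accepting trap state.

start=q0 accept=q0,q1,q2 q0-x->q0 q0-y->q1 q1-x->q0 q1-y->q2 q2-x->q3 q2-y->q2 q3-x->q3 q3-y->q3

Track partial matches of the forbidden pattern `yyx`. State q3 is a dead state reached once `yyx` has occurred; every other state accepts. q0 means no part of `yyx` is currently matched.
4 states suffice.
        x   y  
>* q0   q0  q1 
 * q1   q0  q2 
 * q2   q3  q2 
   q3   q3  q3 
(> = start, * = accepting)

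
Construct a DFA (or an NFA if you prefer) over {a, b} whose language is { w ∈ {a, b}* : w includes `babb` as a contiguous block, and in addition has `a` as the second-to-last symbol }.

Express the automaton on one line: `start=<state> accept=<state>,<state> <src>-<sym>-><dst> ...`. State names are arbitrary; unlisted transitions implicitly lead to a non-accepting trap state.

start=s0 accept=s6,s7 s0-a->s0 s0-b->s1 s1-a->s2 s1-b->s1 s2-a->s0 s2-b->s3 s3-a->s2 s3-b->s4 s4-a->s5 s4-b->s4 s5-a->s6 s5-b->s7 s6-a->s6 s6-b->s7 s7-a->s5 s7-b->s4

Run two small machines in parallel and take their product. One (5 states) tracks whether and how much of `babb` has been seen; the other (7 states) tracks the last 2 symbols read. Each combined state is a pair, one component from each; accept when both components accept. After merging equivalent states the machine shrinks.
With 8 states:
        a   b  
>  s0   s0  s1 
   s1   s2  s1 
   s2   s0  s3 
   s3   s2  s4 
   s4   s5  s4 
   s5   s6  s7 
 * s6   s6  s7 
 * s7   s5  s4 
(> = start, * = accepting)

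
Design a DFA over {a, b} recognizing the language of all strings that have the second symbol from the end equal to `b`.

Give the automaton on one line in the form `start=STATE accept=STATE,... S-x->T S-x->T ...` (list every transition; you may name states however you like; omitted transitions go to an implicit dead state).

start=q0 accept=q5,q6 q0-a->q1 q0-b->q2 q1-a->q3 q1-b->q4 q2-a->q5 q2-b->q6 q3-a->q3 q3-b->q4 q4-a->q5 q4-b->q6 q5-a->q3 q5-b->q4 q6-a->q5 q6-b->q6

Because acceptance depends on a position counted from the end, the machine has to buffer the most recent 2 symbols. Make each state the string of the last up-to-2 symbols read; on input `x` shift the window left and append `x`. Accept when the buffered window has length 2 and begins with `b`.
        a   b  
>  q0   q1  q2 
   q1   q3  q4 
   q2   q5  q6 
   q3   q3  q4 
   q4   q5  q6 
 * q5   q3  q4 
 * q6   q5  q6 
(> = start, * = accepting)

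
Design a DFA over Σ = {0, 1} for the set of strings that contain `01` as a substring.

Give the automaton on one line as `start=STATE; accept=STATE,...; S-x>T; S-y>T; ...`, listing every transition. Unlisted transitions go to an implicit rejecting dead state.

start=S0; accept=S2; S0-0>S1; S0-1>S0; S1-0>S1; S1-1>S2; S2-0>S2; S2-1>S2

States S0..S1 record the length of the longest prefix of `01` that matches the current input suffix. Reaching S2 means `01` has been seen, and we stay there forever. Accept from S2.
With 3 states:
        0   1  
>  S0   S1  S0 
   S1   S1  S2 
 * S2   S2  S2 
(> = start, * = accepting)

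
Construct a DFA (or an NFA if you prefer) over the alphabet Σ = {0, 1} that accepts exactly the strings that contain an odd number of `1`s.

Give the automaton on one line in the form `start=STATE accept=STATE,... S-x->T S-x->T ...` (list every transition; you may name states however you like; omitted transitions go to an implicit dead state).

The only thing that matters is how many `1`s have appeared, reduced mod 2. Use one state per residue: q0 for 0, …, q1 for 1. Reading `1` moves to the next residue; anything else stays put. q1 is accepting.
With 2 states:
        0   1  
>  q0   q0  q1 
 * q1   q1  q0 
(> = start, * = accepting)

start=q0 accept=q1 q0-0->q0 q0-1->q1 q1-0->q1 q1-1->q0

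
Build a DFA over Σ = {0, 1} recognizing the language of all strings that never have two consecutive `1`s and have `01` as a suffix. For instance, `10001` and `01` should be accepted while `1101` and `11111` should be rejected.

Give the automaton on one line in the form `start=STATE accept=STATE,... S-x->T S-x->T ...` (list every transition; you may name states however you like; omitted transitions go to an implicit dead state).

Handle the two conditions separately and then intersect. One (3 states) tracks partial matches of the forbidden pattern `11`; the other (3 states) tracks how much of the suffix `01` has currently been matched. Each combined state is a pair, one component from each; accept when both components accept. Minimizing collapses redundant product states.
With 5 states:
        0   1  
>  s0   s1  s2 
   s1   s1  s3 
   s2   s1  s4 
 * s3   s1  s4 
   s4   s4  s4 
(> = start, * = accepting)

start=s0 accept=s3 s0-0->s1 s0-1->s2 s1-0->s1 s1-1->s3 s2-0->s1 s2-1->s4 s3-0->s1 s3-1->s4 s4-0->s4 s4-1->s4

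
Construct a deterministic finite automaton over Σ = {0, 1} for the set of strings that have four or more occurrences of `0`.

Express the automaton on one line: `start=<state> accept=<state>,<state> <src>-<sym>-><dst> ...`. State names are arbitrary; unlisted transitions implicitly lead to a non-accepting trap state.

start=q0 accept=q4,q5 q0-0->q1 q0-1->q0 q1-0->q2 q1-1->q1 q2-0->q3 q2-1->q2 q3-0->q4 q3-1->q3 q4-0->q5 q4-1->q4 q5-0->q5 q5-1->q5

Only the number of `0`s matters, and only up to 5. Make a chain q0 → q1 → q2 → q3 → q4 → q5 advanced by each `0` (with q5 absorbing); every other symbol self-loops. The accepting set is {q4, q5}.
A 6-state machine:
        0   1  
>  q0   q1  q0 
   q1   q2  q1 
   q2   q3  q2 
   q3   q4  q3 
 * q4   q5  q4 
 * q5   q5  q5 
(> = start, * = accepting)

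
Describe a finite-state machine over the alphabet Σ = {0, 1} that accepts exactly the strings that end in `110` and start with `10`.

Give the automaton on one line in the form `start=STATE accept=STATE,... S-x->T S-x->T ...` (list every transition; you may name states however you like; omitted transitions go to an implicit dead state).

start=q0 accept=q6 q0-0->q1 q0-1->q2 q1-0->q1 q1-1->q1 q2-0->q3 q2-1->q1 q3-0->q3 q3-1->q4 q4-0->q3 q4-1->q5 q5-0->q6 q5-1->q5 q6-0->q3 q6-1->q4

Build one automaton per condition and run them in lockstep. One (4 states) tracks how much of the suffix `110` has currently been matched; the other (4 states) tracks whether the input so far still matches the prefix `10`. Each combined state is a pair, one component from each; accept when both components accept. Equivalent product states are then merged.
        0   1  
>  q0   q1  q2 
   q1   q1  q1 
   q2   q3  q1 
   q3   q3  q4 
   q4   q3  q5 
   q5   q6  q5 
 * q6   q3  q4 
(> = start, * = accepting)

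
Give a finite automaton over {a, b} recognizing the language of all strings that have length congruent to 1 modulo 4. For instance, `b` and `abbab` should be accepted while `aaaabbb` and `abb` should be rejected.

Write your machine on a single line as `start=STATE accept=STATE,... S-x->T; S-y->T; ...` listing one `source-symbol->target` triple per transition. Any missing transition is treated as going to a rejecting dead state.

Only the length mod 4 matters, so use a 4-cycle: from any state, every input symbol moves to the next state, wrapping s3 back to s0. Mark s1 accepting.
A 4-state machine:
        a   b  
>  s0   s1  s1 
 * s1   s2  s2 
   s2   s3  s3 
   s3   s0  s0 
(> = start, * = accepting)

start=s0; accept=s1; s0-a->s1; s0-b->s1; s1-a->s2; s1-b->s2; s2-a->s3; s2-b->s3; s3-a->s0; s3-b->s0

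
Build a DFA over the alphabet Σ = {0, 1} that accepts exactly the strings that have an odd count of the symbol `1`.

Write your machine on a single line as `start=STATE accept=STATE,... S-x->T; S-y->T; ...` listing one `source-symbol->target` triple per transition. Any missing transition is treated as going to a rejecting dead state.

Keep the running count of `1`s modulo 2: each `1` advances along the cycle S0 → S1 → S0 while other symbols loop. Accept at S1.
A 2-state machine:
        0   1  
>  S0   S0  S1 
 * S1   S1  S0 
(> = start, * = accepting)

start=S0; accept=S1; S0-0->S0; S0-1->S1; S1-0->S1; S1-1->S0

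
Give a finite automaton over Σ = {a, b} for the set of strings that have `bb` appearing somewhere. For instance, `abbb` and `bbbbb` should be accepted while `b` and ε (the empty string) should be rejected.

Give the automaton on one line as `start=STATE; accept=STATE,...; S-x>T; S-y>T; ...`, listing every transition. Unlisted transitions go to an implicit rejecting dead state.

start=q0; accept=q2; q0-a>q0; q0-b>q1; q1-a>q0; q1-b>q2; q2-a>q2; q2-b>q2

States q0..q1 record the length of the longest prefix of `bb` that matches the current input suffix. Reaching q2 means `bb` has been seen, and we stay there forever. Accept from q2.
        a   b  
>  q0   q0  q1 
   q1   q0  q2 
 * q2   q2  q2 
(> = start, * = accepting)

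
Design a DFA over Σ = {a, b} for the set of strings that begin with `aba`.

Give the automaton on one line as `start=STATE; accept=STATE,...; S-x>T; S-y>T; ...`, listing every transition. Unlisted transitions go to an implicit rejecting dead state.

Check the first 3 symbols one by one: S0 through S2 record how many have matched `aba` so far; any wrong symbol goes to the dead state S4. After all 3 match we enter the accepting sink S3.
With 5 states:
        a   b  
>  S0   S1  S4 
   S1   S4  S2 
   S2   S3  S4 
 * S3   S3  S3 
   S4   S4  S4 
(> = start, * = accepting)

start=S0; accept=S3; S0-a>S1; S0-b>S4; S1-a>S4; S1-b>S2; S2-a>S3; S2-b>S4; S3-a>S3; S3-b>S3; S4-a>S4; S4-b>S4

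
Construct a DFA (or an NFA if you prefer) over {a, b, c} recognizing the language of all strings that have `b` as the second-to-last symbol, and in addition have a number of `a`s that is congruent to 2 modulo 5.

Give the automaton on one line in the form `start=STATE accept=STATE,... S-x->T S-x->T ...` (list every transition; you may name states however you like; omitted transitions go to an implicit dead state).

Handle the two conditions separately and then intersect. The first has 13 states tracking the last 2 symbols read; the second has 5 states tracking the count of `a`s modulo 5. A product state is a pair (one from each), accepting exactly when both do. Minimizing collapses redundant product states.
        a   b   c  
>  s0   s1  s0  s0 
   s1   s2  s3  s1 
   s2   s4  s5  s2 
   s3   s6  s3  s1 
   s4   s7  s4  s4 
   s5   s4  s8  s6 
 * s6   s4  s5  s2 
   s7   s0  s7  s7 
 * s8   s4  s8  s6 
(> = start, * = accepting)

start=s0 accept=s6,s8 s0-a->s1 s0-b->s0 s0-c->s0 s1-a->s2 s1-b->s3 s1-c->s1 s2-a->s4 s2-b->s5 s2-c->s2 s3-a->s6 s3-b->s3 s3-c->s1 s4-a->s7 s4-b->s4 s4-c->s4 s5-a->s4 s5-b->s8 s5-c->s6 s6-a->s4 s6-b->s5 s6-c->s2 s7-a->s0 s7-b->s7 s7-c->s7 s8-a->s4 s8-b->s8 s8-c->s6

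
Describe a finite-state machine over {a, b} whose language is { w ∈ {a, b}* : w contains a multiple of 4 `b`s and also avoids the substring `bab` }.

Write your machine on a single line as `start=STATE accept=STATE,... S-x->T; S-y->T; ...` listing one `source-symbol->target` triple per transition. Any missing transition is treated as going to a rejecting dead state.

Run two small machines in parallel and take their product. The first has 4 states tracking the count of `b`s modulo 4; the second has 4 states tracking partial matches of the forbidden pattern `bab`. A product state is a pair (one from each), accepting exactly when both do. After merging equivalent states the machine shrinks.
13 states suffice.
          a    b  
>* s0     s0   s1 
   s1     s2   s3 
   s2     s4   s5 
   s3     s6   s7 
   s4     s4   s3 
   s5     s5   s5 
   s6     s8   s5 
   s7     s9  s10 
   s8     s8   s7 
   s9    s11   s5 
 * s10   s12   s1 
   s11   s11  s10 
 * s12    s0   s5 
(> = start, * = accepting)

start=s0; accept=s0,s10,s12; s0-a->s0; s0-b->s1; s1-a->s2; s1-b->s3; s2-a->s4; s2-b->s5; s3-a->s6; s3-b->s7; s4-a->s4; s4-b->s3; s5-a->s5; s5-b->s5; s6-a->s8; s6-b->s5; s7-a->s9; s7-b->s10; s8-a->s8; s8-b->s7; s9-a->s11; s9-b->s5; s10-a->s12; s10-b->s1; s11-a->s11; s11-b->s10; s12-a->s0; s12-b->s5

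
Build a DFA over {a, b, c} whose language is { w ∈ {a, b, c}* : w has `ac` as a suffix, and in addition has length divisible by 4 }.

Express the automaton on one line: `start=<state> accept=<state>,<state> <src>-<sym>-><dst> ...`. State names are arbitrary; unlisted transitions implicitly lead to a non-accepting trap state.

Run two small machines in parallel and take their product. The first has 3 states tracking how much of the suffix `ac` has currently been matched; the second has 4 states tracking the input length modulo 4. A product state is a pair (one from each), accepting exactly when both do. After merging equivalent states the machine shrinks.
        a   b   c  
>  q0   q1  q1  q1 
   q1   q2  q2  q2 
   q2   q3  q4  q4 
   q3   q0  q0  q5 
   q4   q0  q0  q0 
 * q5   q1  q1  q1 
(> = start, * = accepting)

start=q0 accept=q5 q0-a->q1 q0-b->q1 q0-c->q1 q1-a->q2 q1-b->q2 q1-c->q2 q2-a->q3 q2-b->q4 q2-c->q4 q3-a->q0 q3-b->q0 q3-c->q5 q4-a->q0 q4-b->q0 q4-c->q0 q5-a->q1 q5-b->q1 q5-c->q1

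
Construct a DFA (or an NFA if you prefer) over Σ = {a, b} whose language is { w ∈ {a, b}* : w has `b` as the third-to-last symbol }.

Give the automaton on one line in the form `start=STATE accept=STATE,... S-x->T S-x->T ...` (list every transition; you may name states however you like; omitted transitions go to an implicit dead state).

start=q0 accept=q11,q12,q13,q14 q0-a->q1 q0-b->q2 q1-a->q3 q1-b->q4 q2-a->q5 q2-b->q6 q3-a->q7 q3-b->q8 q4-a->q9 q4-b->q10 q5-a->q11 q5-b->q12 q6-a->q13 q6-b->q14 q7-a->q7 q7-b->q8 q8-a->q9 q8-b->q10 q9-a->q11 q9-b->q12 q10-a->q13 q10-b->q14 q11-a->q7 q11-b->q8 q12-a->q9 q12-b->q10 q13-a->q11 q13-b->q12 q14-a->q13 q14-b->q14

Because acceptance depends on a position counted from the end, the machine has to buffer the most recent 3 symbols. Make each state the string of the last up-to-3 symbols read; on input `x` shift the window left and append `x`. Accept when the buffered window has length 3 and begins with `b`.
With 15 states:
          a    b  
>  q0     q1   q2 
   q1     q3   q4 
   q2     q5   q6 
   q3     q7   q8 
   q4     q9  q10 
   q5    q11  q12 
   q6    q13  q14 
   q7     q7   q8 
   q8     q9  q10 
   q9    q11  q12 
   q10   q13  q14 
 * q11    q7   q8 
 * q12    q9  q10 
 * q13   q11  q12 
 * q14   q13  q14 
(> = start, * = accepting)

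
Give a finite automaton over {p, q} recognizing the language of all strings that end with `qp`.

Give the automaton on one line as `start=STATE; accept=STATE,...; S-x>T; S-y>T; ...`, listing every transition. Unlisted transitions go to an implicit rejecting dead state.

start=A; accept=C; A-p>A; A-q>B; B-p>C; B-q>B; C-p>A; C-q>B

Let each state record the length of the longest suffix of the input read so far that is also a prefix of `qp`. B means the last symbol is `q`; C means the last 2 symbols are `qp`. Accept only at C, where the string currently ends in `qp`.
A 3-state machine:
       p  q 
>  A   A  B 
   B   C  B 
 * C   A  B 
(> = start, * = accepting)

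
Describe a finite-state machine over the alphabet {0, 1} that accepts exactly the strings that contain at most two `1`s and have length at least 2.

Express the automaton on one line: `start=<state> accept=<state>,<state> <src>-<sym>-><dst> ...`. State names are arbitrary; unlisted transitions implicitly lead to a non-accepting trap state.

start=A accept=D,E,F A-0->B A-1->C B-0->D B-1->E C-0->E C-1->F D-0->D D-1->E E-0->E E-1->F F-0->F F-1->G G-0->G G-1->G

Handle the two conditions separately and then intersect. One (4 states) tracks the count of `1`s, saturating at 3; the other (4 states) tracks the input length, saturating at 3. Each combined state is a pair, one component from each; accept when both components accept. After merging equivalent states the machine shrinks.
       0  1 
>  A   B  C 
   B   D  E 
   C   E  F 
 * D   D  E 
 * E   E  F 
 * F   F  G 
   G   G  G 
(> = start, * = accepting)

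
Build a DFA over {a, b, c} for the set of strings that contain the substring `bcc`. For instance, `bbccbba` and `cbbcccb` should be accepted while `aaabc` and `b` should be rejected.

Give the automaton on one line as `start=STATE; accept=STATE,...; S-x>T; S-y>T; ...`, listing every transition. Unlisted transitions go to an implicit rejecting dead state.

States q0..q2 record the length of the longest prefix of `bcc` that matches the current input suffix. Reaching q3 means `bcc` has been seen, and we stay there forever. Accept from q3.
A 4-state machine:
        a   b   c  
>  q0   q0  q1  q0 
   q1   q0  q1  q2 
   q2   q0  q1  q3 
 * q3   q3  q3  q3 
(> = start, * = accepting)

start=q0; accept=q3; q0-a>q0; q0-b>q1; q0-c>q0; q1-a>q0; q1-b>q1; q1-c>q2; q2-a>q0; q2-b>q1; q2-c>q3; q3-a>q3; q3-b>q3; q3-c>q3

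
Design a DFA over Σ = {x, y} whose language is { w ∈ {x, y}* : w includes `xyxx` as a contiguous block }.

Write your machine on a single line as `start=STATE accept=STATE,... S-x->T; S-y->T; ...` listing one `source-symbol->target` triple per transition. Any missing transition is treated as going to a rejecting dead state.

start=A; accept=E; A-x->B; A-y->A; B-x->B; B-y->C; C-x->D; C-y->A; D-x->E; D-y->C; E-x->E; E-y->E

States A..D record the length of the longest prefix of `xyxx` that matches the current input suffix. Reaching E means `xyxx` has been seen, and we stay there forever. Accept from E.
       x  y 
>  A   B  A 
   B   B  C 
   C   D  A 
   D   E  C 
 * E   E  E 
(> = start, * = accepting)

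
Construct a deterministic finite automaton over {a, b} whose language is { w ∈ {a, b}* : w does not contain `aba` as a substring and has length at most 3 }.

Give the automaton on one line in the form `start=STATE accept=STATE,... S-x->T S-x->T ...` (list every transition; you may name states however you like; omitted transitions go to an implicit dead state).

Build one automaton per condition and run them in lockstep. The first has 4 states tracking partial matches of the forbidden pattern `aba`; the second has 5 states tracking the input length, saturating at 4. A product state is a pair (one from each), accepting exactly when both do.
          a    b  
>* s0     s1   s2 
 * s1     s3   s4 
 * s2     s3   s5 
 * s3     s6   s7 
 * s4     s8   s9 
 * s5     s6   s9 
 * s6    s10  s11 
 * s7    s12  s13 
   s8    s12  s12 
 * s9    s10  s13 
   s10   s10  s11 
   s11   s12  s13 
   s12   s12  s12 
   s13   s10  s13 
(> = start, * = accepting)

start=s0 accept=s0,s1,s2,s3,s4,s5,s6,s7,s9 s0-a->s1 s0-b->s2 s1-a->s3 s1-b->s4 s2-a->s3 s2-b->s5 s3-a->s6 s3-b->s7 s4-a->s8 s4-b->s9 s5-a->s6 s5-b->s9 s6-a->s10 s6-b->s11 s7-a->s12 s7-b->s13 s8-a->s12 s8-b->s12 s9-a->s10 s9-b->s13 s10-a->s10 s10-b->s11 s11-a->s12 s11-b->s13 s12-a->s12 s12-b->s12 s13-a->s10 s13-b->s13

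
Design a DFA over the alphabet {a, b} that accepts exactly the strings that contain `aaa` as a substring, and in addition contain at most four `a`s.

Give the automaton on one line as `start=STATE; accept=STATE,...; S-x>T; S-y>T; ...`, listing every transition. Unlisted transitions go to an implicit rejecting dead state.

start=s0; accept=s4,s7; s0-a>s1; s0-b>s0; s1-a>s2; s1-b>s3; s2-a>s4; s2-b>s5; s3-a>s6; s3-b>s3; s4-a>s7; s4-b>s4; s5-a>s5; s5-b>s5; s6-a>s8; s6-b>s5; s7-a>s5; s7-b>s7; s8-a>s7; s8-b>s5

Handle the two conditions separately and then intersect. One (4 states) tracks whether and how much of `aaa` has been seen; the other (6 states) tracks the count of `a`s, saturating at 5. Each combined state is a pair, one component from each; accept when both components accept. Equivalent product states are then merged.
With 9 states:
        a   b  
>  s0   s1  s0 
   s1   s2  s3 
   s2   s4  s5 
   s3   s6  s3 
 * s4   s7  s4 
   s5   s5  s5 
   s6   s8  s5 
 * s7   s5  s7 
   s8   s7  s5 
(> = start, * = accepting)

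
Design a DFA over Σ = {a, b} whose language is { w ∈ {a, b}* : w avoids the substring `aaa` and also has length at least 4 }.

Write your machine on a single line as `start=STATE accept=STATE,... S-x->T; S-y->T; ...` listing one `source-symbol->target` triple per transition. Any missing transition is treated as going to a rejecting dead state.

start=q0; accept=q10,q11,q12; q0-a->q1; q0-b->q2; q1-a->q3; q1-b->q4; q2-a->q5; q2-b->q4; q3-a->q6; q3-b->q7; q4-a->q8; q4-b->q7; q5-a->q9; q5-b->q7; q6-a->q6; q6-b->q6; q7-a->q10; q7-b->q11; q8-a->q12; q8-b->q11; q9-a->q6; q9-b->q11; q10-a->q12; q10-b->q11; q11-a->q10; q11-b->q11; q12-a->q6; q12-b->q11

Build one automaton per condition and run them in lockstep. The first has 4 states tracking partial matches of the forbidden pattern `aaa`; the second has 6 states tracking the input length, saturating at 5. A product state is a pair (one from each), accepting exactly when both do. After merging equivalent states the machine shrinks.
13 states suffice.
          a    b  
>  q0     q1   q2 
   q1     q3   q4 
   q2     q5   q4 
   q3     q6   q7 
   q4     q8   q7 
   q5     q9   q7 
   q6     q6   q6 
   q7    q10  q11 
   q8    q12  q11 
   q9     q6  q11 
 * q10   q12  q11 
 * q11   q10  q11 
 * q12    q6  q11 
(> = start, * = accepting)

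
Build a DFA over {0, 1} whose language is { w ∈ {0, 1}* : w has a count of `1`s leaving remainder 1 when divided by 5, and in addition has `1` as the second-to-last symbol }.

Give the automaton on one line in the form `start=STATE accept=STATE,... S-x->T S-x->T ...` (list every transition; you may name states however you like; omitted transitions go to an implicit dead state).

Handle the two conditions separately and then intersect. One (5 states) tracks the count of `1`s modulo 5; the other (7 states) tracks the last 2 symbols read. Each combined state is a pair, one component from each; accept when both components accept.
23 states suffice.
          0    1  
>  s0     s1   s2 
   s1     s3   s4 
   s2     s5   s6 
   s3     s3   s4 
   s4     s5   s6 
 * s5     s7   s8 
   s6     s9  s10 
   s7     s7   s8 
   s8     s9  s10 
   s9    s11  s12 
   s10   s13  s14 
   s11   s11  s12 
   s12   s13  s14 
   s13   s15  s16 
   s14   s17  s18 
   s15   s15  s16 
   s16   s17  s18 
   s17   s19  s20 
   s18   s21  s22 
   s19   s19  s20 
   s20   s21  s22 
   s21    s3   s4 
 * s22    s5   s6 
(> = start, * = accepting)

start=s0 accept=s5,s22 s0-0->s1 s0-1->s2 s1-0->s3 s1-1->s4 s2-0->s5 s2-1->s6 s3-0->s3 s3-1->s4 s4-0->s5 s4-1->s6 s5-0->s7 s5-1->s8 s6-0->s9 s6-1->s10 s7-0->s7 s7-1->s8 s8-0->s9 s8-1->s10 s9-0->s11 s9-1->s12 s10-0->s13 s10-1->s14 s11-0->s11 s11-1->s12 s12-0->s13 s12-1->s14 s13-0->s15 s13-1->s16 s14-0->s17 s14-1->s18 s15-0->s15 s15-1->s16 s16-0->s17 s16-1->s18 s17-0->s19 s17-1->s20 s18-0->s21 s18-1->s22 s19-0->s19 s19-1->s20 s20-0->s21 s20-1->s22 s21-0->s3 s21-1->s4 s22-0->s5 s22-1->s6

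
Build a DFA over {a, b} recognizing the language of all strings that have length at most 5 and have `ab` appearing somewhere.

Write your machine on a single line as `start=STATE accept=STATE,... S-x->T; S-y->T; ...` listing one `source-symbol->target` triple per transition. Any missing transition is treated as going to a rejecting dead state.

Run two small machines in parallel and take their product. One (7 states) tracks the input length, saturating at 6; the other (3 states) tracks whether and how much of `ab` has been seen. Each combined state is a pair, one component from each; accept when both components accept.
With 18 states:
          a    b  
>  q0     q1   q2 
   q1     q3   q4 
   q2     q3   q5 
   q3     q6   q7 
 * q4     q7   q7 
   q5     q6   q8 
   q6     q9  q10 
 * q7    q10  q10 
   q8     q9  q11 
   q9    q12  q13 
 * q10   q13  q13 
   q11   q12  q14 
   q12   q15  q16 
 * q13   q16  q16 
   q14   q15  q17 
   q15   q15  q16 
   q16   q16  q16 
   q17   q15  q17 
(> = start, * = accepting)

start=q0; accept=q4,q7,q10,q13; q0-a->q1; q0-b->q2; q1-a->q3; q1-b->q4; q2-a->q3; q2-b->q5; q3-a->q6; q3-b->q7; q4-a->q7; q4-b->q7; q5-a->q6; q5-b->q8; q6-a->q9; q6-b->q10; q7-a->q10; q7-b->q10; q8-a->q9; q8-b->q11; q9-a->q12; q9-b->q13; q10-a->q13; q10-b->q13; q11-a->q12; q11-b->q14; q12-a->q15; q12-b->q16; q13-a->q16; q13-b->q16; q14-a->q15; q14-b->q17; q15-a->q15; q15-b->q16; q16-a->q16; q16-b->q16; q17-a->q15; q17-b->q17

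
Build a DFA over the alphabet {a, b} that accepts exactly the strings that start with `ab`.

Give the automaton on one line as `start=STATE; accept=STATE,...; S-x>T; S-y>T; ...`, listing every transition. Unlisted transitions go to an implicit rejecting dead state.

start=S0; accept=S2; S0-a>S1; S0-b>S3; S1-a>S3; S1-b>S2; S2-a>S2; S2-b>S2; S3-a>S3; S3-b>S3

Check the first 2 symbols one by one: S0 through S1 record how many have matched `ab` so far; any wrong symbol goes to the dead state S3. After all 2 match we enter the accepting sink S2.
        a   b  
>  S0   S1  S3 
   S1   S3  S2 
 * S2   S2  S2 
   S3   S3  S3 
(> = start, * = accepting)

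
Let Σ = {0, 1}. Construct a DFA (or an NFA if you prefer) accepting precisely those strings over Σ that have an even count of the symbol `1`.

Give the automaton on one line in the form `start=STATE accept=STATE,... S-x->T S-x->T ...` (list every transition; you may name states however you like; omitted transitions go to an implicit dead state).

start=A accept=A A-0->A A-1->B B-0->B B-1->A

The only thing that matters is how many `1`s have appeared, reduced mod 2. Use one state per residue: A for 0, …, B for 1. Reading `1` moves to the next residue; anything else stays put. A is accepting.
       0  1 
>* A   A  B 
   B   B  A 
(> = start, * = accepting)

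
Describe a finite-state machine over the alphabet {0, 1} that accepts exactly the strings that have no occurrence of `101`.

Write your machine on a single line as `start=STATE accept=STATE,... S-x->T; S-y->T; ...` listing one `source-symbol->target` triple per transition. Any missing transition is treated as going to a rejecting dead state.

Track partial matches of the forbidden pattern `101`. State D is a dead state reached once `101` has occurred; every other state accepts. A means no part of `101` is currently matched.
4 states suffice.
       0  1 
>* A   A  B 
 * B   C  B 
 * C   A  D 
   D   D  D 
(> = start, * = accepting)

start=A; accept=A,B,C; A-0->A; A-1->B; B-0->C; B-1->B; C-0->A; C-1->D; D-0->D; D-1->D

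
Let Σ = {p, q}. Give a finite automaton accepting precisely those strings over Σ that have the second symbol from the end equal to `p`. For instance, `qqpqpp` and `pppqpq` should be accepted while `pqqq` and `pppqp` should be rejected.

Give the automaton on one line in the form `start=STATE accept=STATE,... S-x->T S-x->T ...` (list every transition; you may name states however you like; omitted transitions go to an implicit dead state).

start=S0 accept=S3,S4 S0-p->S1 S0-q->S2 S1-p->S3 S1-q->S4 S2-p->S5 S2-q->S6 S3-p->S3 S3-q->S4 S4-p->S5 S4-q->S6 S5-p->S3 S5-q->S4 S6-p->S5 S6-q->S6

A DFA must remember the last 2 symbols (since which symbol is second-to-last isn't known until the input ends). Use one state per possible window of the last ≤2 symbols; accept from those whose window starts with `p`.
With 7 states:
        p   q  
>  S0   S1  S2 
   S1   S3  S4 
   S2   S5  S6 
 * S3   S3  S4 
 * S4   S5  S6 
   S5   S3  S4 
   S6   S5  S6 
(> = start, * = accepting)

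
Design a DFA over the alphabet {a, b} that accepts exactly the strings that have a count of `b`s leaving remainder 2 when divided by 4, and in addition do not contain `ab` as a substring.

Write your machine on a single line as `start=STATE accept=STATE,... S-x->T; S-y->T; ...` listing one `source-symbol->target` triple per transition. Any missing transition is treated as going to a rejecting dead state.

Handle the two conditions separately and then intersect. The first has 4 states tracking the count of `b`s modulo 4; the second has 3 states tracking partial matches of the forbidden pattern `ab`. A product state is a pair (one from each), accepting exactly when both do.
          a    b  
>  s0     s1   s2 
   s1     s1   s3 
   s2     s4   s5 
   s3     s3   s6 
   s4     s4   s6 
 * s5     s7   s8 
   s6     s6   s9 
 * s7     s7   s9 
   s8    s10   s0 
   s9     s9  s11 
   s10   s10  s11 
   s11   s11   s3 
(> = start, * = accepting)

start=s0; accept=s5,s7; s0-a->s1; s0-b->s2; s1-a->s1; s1-b->s3; s2-a->s4; s2-b->s5; s3-a->s3; s3-b->s6; s4-a->s4; s4-b->s6; s5-a->s7; s5-b->s8; s6-a->s6; s6-b->s9; s7-a->s7; s7-b->s9; s8-a->s10; s8-b->s0; s9-a->s9; s9-b->s11; s10-a->s10; s10-b->s11; s11-a->s11; s11-b->s3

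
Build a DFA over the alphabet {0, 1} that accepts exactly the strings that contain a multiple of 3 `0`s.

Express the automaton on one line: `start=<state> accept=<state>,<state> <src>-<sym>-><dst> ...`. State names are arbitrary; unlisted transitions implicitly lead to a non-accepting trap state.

start=s0 accept=s0 s0-0->s1 s0-1->s0 s1-0->s2 s1-1->s1 s2-0->s0 s2-1->s2

The only thing that matters is how many `0`s have appeared, reduced mod 3. Use one state per residue: s0 for 0, …, s2 for 2. Reading `0` moves to the next residue; anything else stays put. s0 is accepting.
        0   1  
>* s0   s1  s0 
   s1   s2  s1 
   s2   s0  s2 
(> = start, * = accepting)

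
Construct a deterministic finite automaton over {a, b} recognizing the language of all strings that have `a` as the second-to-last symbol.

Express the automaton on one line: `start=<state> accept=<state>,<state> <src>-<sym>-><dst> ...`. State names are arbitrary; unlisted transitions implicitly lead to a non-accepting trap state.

A DFA must remember the last 2 symbols (since which symbol is second-to-last isn't known until the input ends). Use one state per possible window of the last ≤2 symbols; accept from those whose window starts with `a`.
7 states suffice.
        a   b  
>  q0   q1  q2 
   q1   q3  q4 
   q2   q5  q6 
 * q3   q3  q4 
 * q4   q5  q6 
   q5   q3  q4 
   q6   q5  q6 
(> = start, * = accepting)

start=q0 accept=q3,q4 q0-a->q1 q0-b->q2 q1-a->q3 q1-b->q4 q2-a->q5 q2-b->q6 q3-a->q3 q3-b->q4 q4-a->q5 q4-b->q6 q5-a->q3 q5-b->q4 q6-a->q5 q6-b->q6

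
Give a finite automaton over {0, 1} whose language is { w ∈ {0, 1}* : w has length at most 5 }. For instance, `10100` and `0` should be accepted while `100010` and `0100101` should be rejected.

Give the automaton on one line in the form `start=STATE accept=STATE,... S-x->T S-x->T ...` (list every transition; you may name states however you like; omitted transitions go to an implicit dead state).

start=s0 accept=s0,s1,s2,s3,s4,s5 s0-0->s1 s0-1->s1 s1-0->s2 s1-1->s2 s2-0->s3 s2-1->s3 s3-0->s4 s3-1->s4 s4-0->s5 s4-1->s5 s5-0->s6 s5-1->s6 s6-0->s6 s6-1->s6

Count input length up to 6: every symbol moves from s0 toward s6, which means 'more than 5' and absorbs. Accept from {s0, s1, s2, s3, s4, s5}.
        0   1  
>* s0   s1  s1 
 * s1   s2  s2 
 * s2   s3  s3 
 * s3   s4  s4 
 * s4   s5  s5 
 * s5   s6  s6 
   s6   s6  s6 
(> = start, * = accepting)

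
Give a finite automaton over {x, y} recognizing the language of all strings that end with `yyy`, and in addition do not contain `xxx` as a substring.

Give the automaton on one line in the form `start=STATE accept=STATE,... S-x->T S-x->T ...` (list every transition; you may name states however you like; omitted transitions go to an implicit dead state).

start=q0 accept=q6 q0-x->q1 q0-y->q2 q1-x->q3 q1-y->q2 q2-x->q1 q2-y->q4 q3-x->q5 q3-y->q2 q4-x->q1 q4-y->q6 q5-x->q5 q5-y->q5 q6-x->q1 q6-y->q6

Build one automaton per condition and run them in lockstep. The first has 4 states tracking how much of the suffix `yyy` has currently been matched; the second has 4 states tracking partial matches of the forbidden pattern `xxx`. A product state is a pair (one from each), accepting exactly when both do. Equivalent product states are then merged.
        x   y  
>  q0   q1  q2 
   q1   q3  q2 
   q2   q1  q4 
   q3   q5  q2 
   q4   q1  q6 
   q5   q5  q5 
 * q6   q1  q6 
(> = start, * = accepting)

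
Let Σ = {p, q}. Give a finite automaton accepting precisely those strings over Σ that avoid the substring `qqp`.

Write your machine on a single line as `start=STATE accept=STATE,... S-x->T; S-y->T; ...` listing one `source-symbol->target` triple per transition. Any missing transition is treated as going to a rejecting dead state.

This is the complement of 'contains `qqp`'. Use the same substring-matching states — S0 through S3 holding how much of `qqp` has just been matched — but flip the accepting set: everything except the trap S3 accepts.
With 4 states:
        p   q  
>* S0   S0  S1 
 * S1   S0  S2 
 * S2   S3  S2 
   S3   S3  S3 
(> = start, * = accepting)

start=S0; accept=S0,S1,S2; S0-p->S0; S0-q->S1; S1-p->S0; S1-q->S2; S2-p->S3; S2-q->S2; S3-p->S3; S3-q->S3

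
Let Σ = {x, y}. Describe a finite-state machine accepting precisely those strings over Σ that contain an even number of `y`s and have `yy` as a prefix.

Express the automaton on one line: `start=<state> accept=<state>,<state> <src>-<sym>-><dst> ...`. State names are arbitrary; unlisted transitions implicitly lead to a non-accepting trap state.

Handle the two conditions separately and then intersect. The first has 2 states tracking the count of `y`s modulo 2; the second has 4 states tracking whether the input so far still matches the prefix `yy`. A product state is a pair (one from each), accepting exactly when both do.
        x   y  
>  S0   S1  S2 
   S1   S1  S3 
   S2   S3  S4 
   S3   S3  S1 
 * S4   S4  S5 
   S5   S5  S4 
(> = start, * = accepting)

start=S0 accept=S4 S0-x->S1 S0-y->S2 S1-x->S1 S1-y->S3 S2-x->S3 S2-y->S4 S3-x->S3 S3-y->S1 S4-x->S4 S4-y->S5 S5-x->S5 S5-y->S4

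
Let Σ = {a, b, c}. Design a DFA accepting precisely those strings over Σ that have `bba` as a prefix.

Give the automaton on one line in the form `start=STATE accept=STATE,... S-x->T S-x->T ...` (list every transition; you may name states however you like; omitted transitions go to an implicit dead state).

start=S0 accept=S3 S0-a->S4 S0-b->S1 S0-c->S4 S1-a->S4 S1-b->S2 S1-c->S4 S2-a->S3 S2-b->S4 S2-c->S4 S3-a->S3 S3-b->S3 S3-c->S3 S4-a->S4 S4-b->S4 S4-c->S4

Check the first 3 symbols one by one: S0 through S2 record how many have matched `bba` so far; any wrong symbol goes to the dead state S4. After all 3 match we enter the accepting sink S3.
        a   b   c  
>  S0   S4  S1  S4 
   S1   S4  S2  S4 
   S2   S3  S4  S4 
 * S3   S3  S3  S3 
   S4   S4  S4  S4 
(> = start, * = accepting)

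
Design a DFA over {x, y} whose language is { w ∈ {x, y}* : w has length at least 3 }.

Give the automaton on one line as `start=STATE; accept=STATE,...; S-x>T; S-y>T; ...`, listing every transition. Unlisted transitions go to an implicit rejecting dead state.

Count input length up to 4: every symbol moves from q0 toward q4, which means 'more than 3' and absorbs. Accept from {q3, q4}.
        x   y  
>  q0   q1  q1 
   q1   q2  q2 
   q2   q3  q3 
 * q3   q4  q4 
 * q4   q4  q4 
(> = start, * = accepting)

start=q0; accept=q3,q4; q0-x>q1; q0-y>q1; q1-x>q2; q1-y>q2; q2-x>q3; q2-y>q3; q3-x>q4; q3-y>q4; q4-x>q4; q4-y>q4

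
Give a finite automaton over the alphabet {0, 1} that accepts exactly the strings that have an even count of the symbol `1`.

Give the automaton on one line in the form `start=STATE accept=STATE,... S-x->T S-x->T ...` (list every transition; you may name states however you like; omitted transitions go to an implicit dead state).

start=S0 accept=S0 S0-0->S0 S0-1->S1 S1-0->S1 S1-1->S0

Keep the running count of `1`s modulo 2: each `1` advances along the cycle S0 → S1 → S0 while other symbols loop. Accept at S0.
        0   1  
>* S0   S0  S1 
   S1   S1  S0 
(> = start, * = accepting)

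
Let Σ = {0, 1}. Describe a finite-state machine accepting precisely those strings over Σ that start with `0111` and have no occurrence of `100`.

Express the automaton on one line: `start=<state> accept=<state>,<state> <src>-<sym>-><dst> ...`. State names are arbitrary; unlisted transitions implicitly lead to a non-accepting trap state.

start=s0 accept=s8,s9 s0-0->s1 s0-1->s2 s1-0->s3 s1-1->s4 s2-0->s5 s2-1->s2 s3-0->s3 s3-1->s2 s4-0->s5 s4-1->s6 s5-0->s7 s5-1->s2 s6-0->s5 s6-1->s8 s7-0->s7 s7-1->s7 s8-0->s9 s8-1->s8 s9-0->s10 s9-1->s8 s10-0->s10 s10-1->s10

Handle the two conditions separately and then intersect. One (6 states) tracks whether the input so far still matches the prefix `0111`; the other (4 states) tracks partial matches of the forbidden pattern `100`. Each combined state is a pair, one component from each; accept when both components accept.
An 11-state machine:
          0    1  
>  s0     s1   s2 
   s1     s3   s4 
   s2     s5   s2 
   s3     s3   s2 
   s4     s5   s6 
   s5     s7   s2 
   s6     s5   s8 
   s7     s7   s7 
 * s8     s9   s8 
 * s9    s10   s8 
   s10   s10  s10 
(> = start, * = accepting)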